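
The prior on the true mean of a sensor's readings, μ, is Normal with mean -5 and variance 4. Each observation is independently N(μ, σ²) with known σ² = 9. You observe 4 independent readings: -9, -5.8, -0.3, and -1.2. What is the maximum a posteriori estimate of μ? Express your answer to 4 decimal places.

μ̂_MAP = -4.4080

n = 4; x̄ = ((-9) + (-5.8) + (-0.3) + (-1.2))/4 = -16.3/4 = -4.075.
For a Normal prior and Normal likelihood with known variance, the posterior is Normal; its mode equals its mean, the precision-weighted average.
Prior precision 1/σ₀² = 1/4 = 0.25; data precision n/σ² = 4/9.
μ̂ = (0.25·(-5) + (4/9)·(-4.075)) / (0.25 + 4/9) = (-551/180)/(25/36) = -4.4080.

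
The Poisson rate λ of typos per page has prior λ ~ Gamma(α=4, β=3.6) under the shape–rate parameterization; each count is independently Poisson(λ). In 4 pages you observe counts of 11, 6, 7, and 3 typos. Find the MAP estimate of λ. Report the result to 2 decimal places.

Σxᵢ = 11+6+7+3 = 27, with n = 4.
Posterior ∝ λ^3e^(−3.6λ) · λ^27e^(−4λ) = λ^30e^(−7.6λ), i.e. Gamma(shape=31, rate=7.6).
The mode of a Gamma(a, b) with a ≥ 1 (shape–rate) is (a−1)/b = 30/7.6 ≈ 3.95.

λ̂_MAP = 3.95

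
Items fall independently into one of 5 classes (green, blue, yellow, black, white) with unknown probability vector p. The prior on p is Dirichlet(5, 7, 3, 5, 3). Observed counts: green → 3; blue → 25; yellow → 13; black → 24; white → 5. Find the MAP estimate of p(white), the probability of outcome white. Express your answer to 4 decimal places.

MAP estimate of p(white) = 0.0795

The posterior is Dirichlet(αᵢ + nᵢ) = Dirichlet(8, 32, 16, 29, 8).
For a Dirichlet(a₁,…,a_K) with all aᵢ > 1, the mode has j-th component (aⱼ − 1)/(Σaᵢ − K).
Here Σaᵢ = 93 and K = 5, so p(white) = (8 − 1)/(93 − 5) = 7/88 ≈ 0.0795.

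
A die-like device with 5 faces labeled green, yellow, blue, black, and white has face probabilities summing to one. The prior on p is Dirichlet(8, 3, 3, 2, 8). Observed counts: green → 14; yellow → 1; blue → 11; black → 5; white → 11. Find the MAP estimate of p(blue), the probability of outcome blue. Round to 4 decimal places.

MAP estimate of p(blue) = 0.2131

The posterior is Dirichlet(αᵢ + nᵢ) = Dirichlet(22, 4, 14, 7, 19).
For a Dirichlet(a₁,…,a_K) with all aᵢ > 1, the mode has j-th component (aⱼ − 1)/(Σaᵢ − K).
Here Σaᵢ = 66 and K = 5, so p(blue) = (14 − 1)/(66 − 5) = 13/61 ≈ 0.2131.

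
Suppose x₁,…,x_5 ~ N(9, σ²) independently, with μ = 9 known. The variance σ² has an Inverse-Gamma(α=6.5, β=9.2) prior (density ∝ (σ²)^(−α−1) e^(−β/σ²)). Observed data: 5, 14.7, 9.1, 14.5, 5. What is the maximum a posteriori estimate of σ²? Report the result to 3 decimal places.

Sum of squared deviations about the known mean: SS = (5−9)² + (14.7−9)² + (9.1−9)² + (14.5−9)² + (5−9)² = 94.75.
The Normal likelihood contributes (σ²)^(−n/2) exp(−SS/(2σ²)), so the posterior is Inverse-Gamma(α + n/2, β + SS/2) = Inverse-Gamma(9, 56.575).
The mode of Inverse-Gamma(a, b) is b/(a+1) = 56.575/10 ≈ 5.658.

σ̂²_MAP = 5.658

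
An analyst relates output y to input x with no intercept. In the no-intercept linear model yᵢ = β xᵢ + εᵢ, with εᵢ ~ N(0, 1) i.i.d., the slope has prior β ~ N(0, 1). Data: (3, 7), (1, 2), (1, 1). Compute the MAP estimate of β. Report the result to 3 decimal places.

log p(β | y) = −Σ(yᵢ − βxᵢ)²/(2·1) − β²/(2·1) + const.
Setting the derivative to zero: Σxᵢ(yᵢ − βxᵢ)/1 − β/1 = 0, so β = Σxᵢyᵢ / (Σxᵢ² + σ²/τ²).
Σxᵢyᵢ = 3·7 + 1·2 + 1·1 = 24; Σxᵢ² = 11; σ²/τ² = 1.
β̂_MAP = 24 / (11 + 1) = 24/12 ≈ 2.000.

β̂_MAP = 2.000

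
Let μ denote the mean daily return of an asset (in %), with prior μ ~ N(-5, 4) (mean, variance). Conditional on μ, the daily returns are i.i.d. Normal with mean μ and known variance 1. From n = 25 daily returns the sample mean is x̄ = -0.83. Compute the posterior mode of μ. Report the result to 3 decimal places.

n = 25, x̄ = -0.83.
For a Normal prior and Normal likelihood with known variance, the posterior is Normal; its mode equals its mean, the precision-weighted average.
Prior precision 1/σ₀² = 1/4 = 0.25; data precision n/σ² = 25/1 = 25.
μ̂ = (0.25·(-5) + 25·(-0.83)) / (0.25 + 25) = (-22)/25.25 = -88/101 ≈ -0.871.

μ̂_MAP = -0.871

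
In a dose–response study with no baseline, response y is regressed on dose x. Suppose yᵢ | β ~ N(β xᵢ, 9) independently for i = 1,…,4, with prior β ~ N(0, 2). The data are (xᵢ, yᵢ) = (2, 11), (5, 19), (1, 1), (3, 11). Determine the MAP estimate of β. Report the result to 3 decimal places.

β̂_MAP = 3.471

log p(β | y) = −Σ(yᵢ − βxᵢ)²/(2·9) − β²/(2·2) + const.
Setting the derivative to zero: Σxᵢ(yᵢ − βxᵢ)/9 − β/2 = 0, so β = Σxᵢyᵢ / (Σxᵢ² + σ²/τ²).
Σxᵢyᵢ = 2·11 + 5·19 + 1·1 + 3·11 = 151; Σxᵢ² = 39; σ²/τ² = 4.5.
β̂_MAP = 151 / (39 + 4.5) = 151/43.5 ≈ 3.471.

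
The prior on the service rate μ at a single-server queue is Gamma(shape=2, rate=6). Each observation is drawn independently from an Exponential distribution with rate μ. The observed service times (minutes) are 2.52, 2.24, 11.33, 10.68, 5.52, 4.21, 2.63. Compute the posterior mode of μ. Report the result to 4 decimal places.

μ̂_MAP = 0.1773

The Exponential(rate=μ) likelihood is ∝ μ^n e^(−μΣtᵢ). Here n = 7 and Σtᵢ = 2.52 + 2.24 + 11.33 + 10.68 + 5.52 + 4.21 + 2.63 = 39.13.
Posterior ∝ μe^(−6μ) · μ^7e^(−39.13μ) = μ^8e^(−45.13μ), i.e. Gamma(9, 45.13).
Mode = (a−1)/b = 8/45.13 ≈ 0.1773.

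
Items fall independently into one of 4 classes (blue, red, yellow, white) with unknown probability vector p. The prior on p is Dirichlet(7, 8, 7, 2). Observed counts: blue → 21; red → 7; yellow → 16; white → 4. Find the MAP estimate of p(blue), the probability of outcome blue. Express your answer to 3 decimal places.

MAP estimate of p(blue) = 0.397

The posterior is Dirichlet(αᵢ + nᵢ) = Dirichlet(28, 15, 23, 6).
For a Dirichlet(a₁,…,a_K) with all aᵢ > 1, the mode has j-th component (aⱼ − 1)/(Σaᵢ − K).
Here Σaᵢ = 72 and K = 4, so p(blue) = (28 − 1)/(72 − 4) = 27/68 ≈ 0.397.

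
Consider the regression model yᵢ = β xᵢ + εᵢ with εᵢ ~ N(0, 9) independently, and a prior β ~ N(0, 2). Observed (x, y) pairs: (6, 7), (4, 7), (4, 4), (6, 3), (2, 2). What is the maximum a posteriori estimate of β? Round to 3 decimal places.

β̂_MAP = 0.960

log p(β | y) = −Σ(yᵢ − βxᵢ)²/(2·9) − β²/(2·2) + const.
Setting the derivative to zero: Σxᵢ(yᵢ − βxᵢ)/9 − β/2 = 0, so β = Σxᵢyᵢ / (Σxᵢ² + σ²/τ²).
Σxᵢyᵢ = 6·7 + 4·7 + 4·4 + 6·3 + 2·2 = 108; Σxᵢ² = 108; σ²/τ² = 4.5.
β̂_MAP = 108 / (108 + 4.5) = 108/112.5 ≈ 0.960.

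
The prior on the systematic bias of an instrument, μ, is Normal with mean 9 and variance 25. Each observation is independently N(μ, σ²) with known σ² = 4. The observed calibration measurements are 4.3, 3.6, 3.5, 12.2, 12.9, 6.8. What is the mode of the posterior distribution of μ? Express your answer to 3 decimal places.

μ̂_MAP = 7.263

n = 6; x̄ = (4.3 + 3.6 + 3.5 + 12.2 + 12.9 + 6.8)/6 = 43.3/6 = 433/60 ≈ 7.2167.
For a Normal prior and Normal likelihood with known variance, the posterior is Normal; its mode equals its mean, the precision-weighted average.
Prior precision 1/σ₀² = 1/25 = 0.04; data precision n/σ² = 6/4 = 1.5.
μ̂ = (0.04·9 + 1.5·(433/60)) / (0.04 + 1.5) = 11.185/1.54 = 2237/308 ≈ 7.263.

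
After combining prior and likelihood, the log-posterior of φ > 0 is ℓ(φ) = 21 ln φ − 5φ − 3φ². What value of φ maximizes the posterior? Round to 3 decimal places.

ℓ'(φ) = 21/φ − 5 − 6φ. Setting this to zero and multiplying by φ: 6φ² + 5φ − 21 = 0.
φ = (−5 + √(5² + 4·6·21)) / (2·6) = (−5 + √529) / 12 = (−5 + 23)/12 = 3/2.
ℓ''(φ) = −21/φ² − 6 < 0, confirming a maximum.

φ̂_MAP = 1.500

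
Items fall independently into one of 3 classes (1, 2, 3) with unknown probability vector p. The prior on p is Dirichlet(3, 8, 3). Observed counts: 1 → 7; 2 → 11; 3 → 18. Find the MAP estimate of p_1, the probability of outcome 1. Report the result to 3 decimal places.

The posterior is Dirichlet(αᵢ + nᵢ) = Dirichlet(10, 19, 21).
For a Dirichlet(a₁,…,a_K) with all aᵢ > 1, the mode has j-th component (aⱼ − 1)/(Σaᵢ − K).
Here Σaᵢ = 50 and K = 3, so p_1 = (10 − 1)/(50 − 3) = 9/47 ≈ 0.191.

MAP estimate: 0.191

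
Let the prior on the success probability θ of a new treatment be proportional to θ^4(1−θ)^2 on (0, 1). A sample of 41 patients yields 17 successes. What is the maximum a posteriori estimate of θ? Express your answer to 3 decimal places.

θ̂_MAP = 0.447

The prior density ∝ θ^4(1−θ)^2 is the kernel of Beta(5, 3).
Data: 17 successes in 41 trials. The binomial likelihood contributes θ^17(1−θ)^24, so the posterior is Beta(5+17, 3+24) = Beta(22, 27).
For Beta(a, b) with a, b > 1 the mode is (a−1)/(a+b−2) = 21/47 ≈ 0.447.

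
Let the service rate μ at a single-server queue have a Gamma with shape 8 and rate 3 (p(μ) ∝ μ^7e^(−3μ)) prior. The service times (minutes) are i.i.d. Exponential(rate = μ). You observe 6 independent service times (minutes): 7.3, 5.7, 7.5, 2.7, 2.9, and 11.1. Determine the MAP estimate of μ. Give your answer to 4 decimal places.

The Exponential(rate=μ) likelihood is ∝ μ^n e^(−μΣtᵢ). Here n = 6 and Σtᵢ = 7.3 + 5.7 + 7.5 + 2.7 + 2.9 + 11.1 = 37.2.
Posterior ∝ μ^7e^(−3μ) · μ^6e^(−37.2μ) = μ^13e^(−40.2μ), i.e. Gamma(14, 40.2).
Mode = (a−1)/b = 13/40.2 ≈ 0.3234.

μ̂_MAP = 0.3234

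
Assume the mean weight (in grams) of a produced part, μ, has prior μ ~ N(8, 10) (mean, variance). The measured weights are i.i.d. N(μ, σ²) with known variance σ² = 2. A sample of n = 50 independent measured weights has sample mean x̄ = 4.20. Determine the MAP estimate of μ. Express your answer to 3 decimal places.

n = 50, x̄ = 4.20.
For a Normal prior and Normal likelihood with known variance, the posterior is Normal; its mode equals its mean, the precision-weighted average.
Prior precision 1/σ₀² = 1/10 = 0.1; data precision n/σ² = 50/2 = 25.
μ̂ = (0.1·8 + 25·4.2) / (0.1 + 25) = 105.8/25.1 = 1058/251 ≈ 4.215.

μ̂_MAP = 4.215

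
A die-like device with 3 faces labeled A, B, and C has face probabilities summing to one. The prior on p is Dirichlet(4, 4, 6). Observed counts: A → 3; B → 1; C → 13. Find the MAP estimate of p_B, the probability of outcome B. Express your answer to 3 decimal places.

The posterior is Dirichlet(αᵢ + nᵢ) = Dirichlet(7, 5, 19).
For a Dirichlet(a₁,…,a_K) with all aᵢ > 1, the mode has j-th component (aⱼ − 1)/(Σaᵢ − K).
Here Σaᵢ = 31 and K = 3, so p_B = (5 − 1)/(31 − 3) = 4/28 ≈ 0.143.

MAP estimate of p_B = 0.143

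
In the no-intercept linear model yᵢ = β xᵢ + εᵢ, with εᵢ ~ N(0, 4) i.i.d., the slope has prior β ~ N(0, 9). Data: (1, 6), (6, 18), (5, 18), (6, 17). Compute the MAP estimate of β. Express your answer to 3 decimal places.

β̂_MAP = 3.108

log p(β | y) = −Σ(yᵢ − βxᵢ)²/(2·4) − β²/(2·9) + const.
Setting the derivative to zero: Σxᵢ(yᵢ − βxᵢ)/4 − β/9 = 0, so β = Σxᵢyᵢ / (Σxᵢ² + σ²/τ²).
Σxᵢyᵢ = 1·6 + 6·18 + 5·18 + 6·17 = 306; Σxᵢ² = 98; σ²/τ² = 4/9.
β̂_MAP = 306 / (98 + 4/9) = 306/(886/9) = 1377/443 ≈ 3.108.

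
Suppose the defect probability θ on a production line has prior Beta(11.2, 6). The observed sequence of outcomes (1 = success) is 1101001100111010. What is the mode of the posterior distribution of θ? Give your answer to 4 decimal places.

θ̂_MAP = 0.6154

Prior: Beta(11.2, 6).
Data: 9 successes in 16 trials (from the sequence). The binomial likelihood contributes θ^9(1−θ)^7, so the posterior is Beta(11.2+9, 6+7) = Beta(20.2, 13).
For Beta(a, b) with a, b > 1 the mode is (a−1)/(a+b−2) = 19.2/31.2 ≈ 0.6154.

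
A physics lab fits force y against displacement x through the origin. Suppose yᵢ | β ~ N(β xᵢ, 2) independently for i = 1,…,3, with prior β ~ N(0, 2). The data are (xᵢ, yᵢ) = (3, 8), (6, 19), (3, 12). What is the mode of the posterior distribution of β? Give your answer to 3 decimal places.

log p(β | y) = −Σ(yᵢ − βxᵢ)²/(2·2) − β²/(2·2) + const.
Setting the derivative to zero: Σxᵢ(yᵢ − βxᵢ)/2 − β/2 = 0, so β = Σxᵢyᵢ / (Σxᵢ² + σ²/τ²).
Σxᵢyᵢ = 3·8 + 6·19 + 3·12 = 174; Σxᵢ² = 54; σ²/τ² = 1.
β̂_MAP = 174 / (54 + 1) = 174/55 ≈ 3.164.

β̂_MAP = 3.164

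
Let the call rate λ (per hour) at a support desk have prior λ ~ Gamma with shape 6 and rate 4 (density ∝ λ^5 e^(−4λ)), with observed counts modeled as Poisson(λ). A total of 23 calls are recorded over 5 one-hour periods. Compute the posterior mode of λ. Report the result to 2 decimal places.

Σxᵢ = 23, n = 5.
Posterior ∝ λ^5e^(−4λ) · λ^23e^(−5λ) = λ^28e^(−9λ), i.e. Gamma(shape=29, rate=9).
The mode of a Gamma(a, b) with a ≥ 1 (shape–rate) is (a−1)/b = 28/9 ≈ 3.11.

λ̂_MAP = 3.11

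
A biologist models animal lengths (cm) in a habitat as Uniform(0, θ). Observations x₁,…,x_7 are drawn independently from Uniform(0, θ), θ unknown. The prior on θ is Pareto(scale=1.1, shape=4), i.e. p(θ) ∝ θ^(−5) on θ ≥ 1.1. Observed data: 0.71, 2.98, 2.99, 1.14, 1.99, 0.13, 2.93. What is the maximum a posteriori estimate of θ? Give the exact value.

θ̂_MAP = 2.99

The Uniform(0, θ) likelihood is θ^(−n) for θ ≥ max(xᵢ), zero otherwise. Here max(xᵢ) = 2.99.
Posterior ∝ θ^(−5) · θ^(−7) = θ^(−12) on θ ≥ max(1.1, 2.99) = 2.99.
This density is strictly decreasing in θ, so the posterior mode lies at the lower boundary of the support.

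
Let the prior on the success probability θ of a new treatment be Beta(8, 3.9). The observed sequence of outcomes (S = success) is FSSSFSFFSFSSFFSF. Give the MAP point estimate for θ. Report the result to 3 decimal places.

θ̂_MAP = 0.579

Prior: Beta(8, 3.9).
Data: 8 successes in 16 trials (from the sequence). The binomial likelihood contributes θ^8(1−θ)^8, so the posterior is Beta(8+8, 3.9+8) = Beta(16, 11.9).
For Beta(a, b) with a, b > 1 the mode is (a−1)/(a+b−2) = 15/25.9 ≈ 0.579.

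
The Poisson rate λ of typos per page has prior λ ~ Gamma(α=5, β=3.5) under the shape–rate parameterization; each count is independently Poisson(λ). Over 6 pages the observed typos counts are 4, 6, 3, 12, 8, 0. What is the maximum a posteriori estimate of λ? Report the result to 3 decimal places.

λ̂_MAP = 3.895

Σxᵢ = 4+6+3+12+8+0 = 33, with n = 6.
Posterior ∝ λ^4e^(−3.5λ) · λ^33e^(−6λ) = λ^37e^(−9.5λ), i.e. Gamma(shape=38, rate=9.5).
The mode of a Gamma(a, b) with a ≥ 1 (shape–rate) is (a−1)/b = 37/9.5 ≈ 3.895.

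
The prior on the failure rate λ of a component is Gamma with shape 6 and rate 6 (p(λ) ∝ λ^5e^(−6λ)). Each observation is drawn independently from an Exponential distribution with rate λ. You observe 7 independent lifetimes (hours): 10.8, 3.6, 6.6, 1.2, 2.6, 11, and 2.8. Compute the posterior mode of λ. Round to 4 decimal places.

The Exponential(rate=λ) likelihood is ∝ λ^n e^(−λΣtᵢ). Here n = 7 and Σtᵢ = 10.8 + 3.6 + 6.6 + 1.2 + 2.6 + 11 + 2.8 = 38.6.
Posterior ∝ λ^5e^(−6λ) · λ^7e^(−38.6λ) = λ^12e^(−44.6λ), i.e. Gamma(13, 44.6).
Mode = (a−1)/b = 12/44.6 ≈ 0.2691.

λ̂_MAP = 0.2691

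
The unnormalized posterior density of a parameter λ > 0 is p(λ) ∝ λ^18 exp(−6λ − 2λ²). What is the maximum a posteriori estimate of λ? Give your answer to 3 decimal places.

ℓ'(λ) = 18/λ − 6 − 4λ. Setting this to zero and multiplying by λ: 4λ² + 6λ − 18 = 0.
λ = (−6 + √(6² + 4·4·18)) / (2·4) = (−6 + √324) / 8 = (−6 + 18)/8 = 3/2.
ℓ''(λ) = −18/λ² − 4 < 0, confirming a maximum.

λ̂_MAP = 1.500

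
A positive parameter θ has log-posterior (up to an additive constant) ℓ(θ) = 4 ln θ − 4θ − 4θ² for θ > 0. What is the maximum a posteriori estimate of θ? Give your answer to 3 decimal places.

θ̂_MAP = 0.500

ℓ'(θ) = 4/θ − 4 − 8θ. Setting this to zero and multiplying by θ: 8θ² + 4θ − 4 = 0.
θ = (−4 + √(4² + 4·8·4)) / (2·8) = (−4 + √144) / 16 = (−4 + 12)/16 = 1/2.
ℓ''(θ) = −4/θ² − 8 < 0, confirming a maximum.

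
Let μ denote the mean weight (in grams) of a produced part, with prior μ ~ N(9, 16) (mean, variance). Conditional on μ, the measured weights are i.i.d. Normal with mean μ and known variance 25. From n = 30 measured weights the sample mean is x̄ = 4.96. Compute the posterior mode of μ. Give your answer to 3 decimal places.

n = 30, x̄ = 4.96.
For a Normal prior and Normal likelihood with known variance, the posterior is Normal; its mode equals its mean, the precision-weighted average.
Prior precision 1/σ₀² = 1/16 = 0.0625; data precision n/σ² = 30/25 = 1.2.
μ̂ = (0.0625·9 + 1.2·4.96) / (0.0625 + 1.2) = 6.5145/1.2625 = 5.160.

μ̂_MAP = 5.160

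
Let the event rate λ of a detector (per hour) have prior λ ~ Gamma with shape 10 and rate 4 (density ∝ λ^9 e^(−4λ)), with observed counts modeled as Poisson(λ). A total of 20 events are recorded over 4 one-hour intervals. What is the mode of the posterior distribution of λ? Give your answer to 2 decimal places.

Σxᵢ = 20, n = 4.
Posterior ∝ λ^9e^(−4λ) · λ^20e^(−4λ) = λ^29e^(−8λ), i.e. Gamma(shape=30, rate=8).
The mode of a Gamma(a, b) with a ≥ 1 (shape–rate) is (a−1)/b = 29/8 ≈ 3.63.

λ̂_MAP = 3.63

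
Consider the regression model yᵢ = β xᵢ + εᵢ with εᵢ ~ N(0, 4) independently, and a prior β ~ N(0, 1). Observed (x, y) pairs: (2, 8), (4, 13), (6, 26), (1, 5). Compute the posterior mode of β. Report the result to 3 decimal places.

β̂_MAP = 3.754

log p(β | y) = −Σ(yᵢ − βxᵢ)²/(2·4) − β²/(2·1) + const.
Setting the derivative to zero: Σxᵢ(yᵢ − βxᵢ)/4 − β/1 = 0, so β = Σxᵢyᵢ / (Σxᵢ² + σ²/τ²).
Σxᵢyᵢ = 2·8 + 4·13 + 6·26 + 1·5 = 229; Σxᵢ² = 57; σ²/τ² = 4.
β̂_MAP = 229 / (57 + 4) = 229/61 ≈ 3.754.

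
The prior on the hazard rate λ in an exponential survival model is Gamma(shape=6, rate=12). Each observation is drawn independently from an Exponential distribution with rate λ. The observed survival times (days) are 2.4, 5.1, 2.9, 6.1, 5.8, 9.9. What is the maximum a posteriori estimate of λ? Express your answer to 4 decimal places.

The Exponential(rate=λ) likelihood is ∝ λ^n e^(−λΣtᵢ). Here n = 6 and Σtᵢ = 2.4 + 5.1 + 2.9 + 6.1 + 5.8 + 9.9 = 32.2.
Posterior ∝ λ^5e^(−12λ) · λ^6e^(−32.2λ) = λ^11e^(−44.2λ), i.e. Gamma(12, 44.2).
Mode = (a−1)/b = 11/44.2 ≈ 0.2489.

λ̂_MAP = 0.2489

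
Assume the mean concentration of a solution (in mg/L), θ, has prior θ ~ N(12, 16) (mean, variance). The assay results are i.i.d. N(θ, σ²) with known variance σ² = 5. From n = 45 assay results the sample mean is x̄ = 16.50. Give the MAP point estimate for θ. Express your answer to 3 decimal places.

θ̂_MAP = 16.469

n = 45, x̄ = 16.50.
For a Normal prior and Normal likelihood with known variance, the posterior is Normal; its mode equals its mean, the precision-weighted average.
Prior precision 1/σ₀² = 1/16 = 0.0625; data precision n/σ² = 45/5 = 9.
θ̂ = (0.0625·12 + 9·16.5) / (0.0625 + 9) = 149.25/9.0625 = 2388/145 ≈ 16.469.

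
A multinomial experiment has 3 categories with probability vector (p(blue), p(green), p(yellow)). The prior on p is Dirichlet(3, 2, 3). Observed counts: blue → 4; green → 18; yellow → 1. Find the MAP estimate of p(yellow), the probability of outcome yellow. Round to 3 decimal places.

MAP estimate of p(yellow) = 0.107

The posterior is Dirichlet(αᵢ + nᵢ) = Dirichlet(7, 20, 4).
For a Dirichlet(a₁,…,a_K) with all aᵢ > 1, the mode has j-th component (aⱼ − 1)/(Σaᵢ − K).
Here Σaᵢ = 31 and K = 3, so p(yellow) = (4 − 1)/(31 − 3) = 3/28 ≈ 0.107.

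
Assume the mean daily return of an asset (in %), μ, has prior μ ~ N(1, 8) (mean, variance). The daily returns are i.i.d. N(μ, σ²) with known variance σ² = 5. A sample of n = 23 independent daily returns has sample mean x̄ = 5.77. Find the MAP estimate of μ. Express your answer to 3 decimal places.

n = 23, x̄ = 5.77.
For a Normal prior and Normal likelihood with known variance, the posterior is Normal; its mode equals its mean, the precision-weighted average.
Prior precision 1/σ₀² = 1/8 = 0.125; data precision n/σ² = 23/5 = 4.6.
μ̂ = (0.125·1 + 4.6·5.77) / (0.125 + 4.6) = 26.667/4.725 = 2963/525 ≈ 5.644.

μ̂_MAP = 5.644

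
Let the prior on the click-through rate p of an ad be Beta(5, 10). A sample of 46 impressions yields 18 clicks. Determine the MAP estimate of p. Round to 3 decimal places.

p̂_MAP = 0.373

Prior: Beta(5, 10).
Data: 18 successes in 46 trials. The binomial likelihood contributes p^18(1−p)^28, so the posterior is Beta(5+18, 10+28) = Beta(23, 38).
For Beta(a, b) with a, b > 1 the mode is (a−1)/(a+b−2) = 22/59 ≈ 0.373.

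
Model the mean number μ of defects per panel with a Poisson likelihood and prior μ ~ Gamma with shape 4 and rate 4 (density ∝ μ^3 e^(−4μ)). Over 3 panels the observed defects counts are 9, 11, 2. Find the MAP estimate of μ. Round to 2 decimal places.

Σxᵢ = 9+11+2 = 22, with n = 3.
Posterior ∝ μ^3e^(−4μ) · μ^22e^(−3μ) = μ^25e^(−7μ), i.e. Gamma(shape=26, rate=7).
The mode of a Gamma(a, b) with a ≥ 1 (shape–rate) is (a−1)/b = 25/7 ≈ 3.57.

μ̂_MAP = 3.57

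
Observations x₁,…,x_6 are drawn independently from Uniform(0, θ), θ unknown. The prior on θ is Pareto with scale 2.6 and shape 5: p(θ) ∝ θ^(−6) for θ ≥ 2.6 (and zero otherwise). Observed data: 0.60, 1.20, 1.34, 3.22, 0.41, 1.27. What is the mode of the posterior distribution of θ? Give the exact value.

θ̂_MAP = 3.22

The Uniform(0, θ) likelihood is θ^(−n) for θ ≥ max(xᵢ), zero otherwise. Here max(xᵢ) = 3.22.
Posterior ∝ θ^(−6) · θ^(−6) = θ^(−12) on θ ≥ max(2.6, 3.22) = 3.22.
This density is strictly decreasing in θ, so the posterior mode lies at the lower boundary of the support.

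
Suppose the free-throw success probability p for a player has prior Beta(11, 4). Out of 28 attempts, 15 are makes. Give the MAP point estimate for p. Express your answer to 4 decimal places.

Prior: Beta(11, 4).
Data: 15 successes in 28 trials. The binomial likelihood contributes p^15(1−p)^13, so the posterior is Beta(11+15, 4+13) = Beta(26, 17).
For Beta(a, b) with a, b > 1 the mode is (a−1)/(a+b−2) = 25/41 ≈ 0.6098.

p̂_MAP = 0.6098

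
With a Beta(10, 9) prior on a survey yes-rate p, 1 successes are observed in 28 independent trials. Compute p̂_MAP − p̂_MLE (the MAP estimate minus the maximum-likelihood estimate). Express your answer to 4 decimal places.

Posterior is Beta(11, 36); MAP = (11−1)/(47−2) = 10/45 ≈ 0.22222.
MLE ignores the prior: p̂_MLE = k/n = 1/28 ≈ 0.03571.
Difference = 10/45 − 1/28 = 47/252 ≈ 0.1865.

MAP − MLE = 0.1865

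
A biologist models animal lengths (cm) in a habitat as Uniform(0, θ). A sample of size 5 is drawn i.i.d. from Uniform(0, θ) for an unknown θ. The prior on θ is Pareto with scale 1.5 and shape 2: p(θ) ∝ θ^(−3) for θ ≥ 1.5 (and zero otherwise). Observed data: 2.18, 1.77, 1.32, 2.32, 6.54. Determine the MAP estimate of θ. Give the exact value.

θ̂_MAP = 6.54

The Uniform(0, θ) likelihood is θ^(−n) for θ ≥ max(xᵢ), zero otherwise. Here max(xᵢ) = 6.54.
Posterior ∝ θ^(−3) · θ^(−5) = θ^(−8) on θ ≥ max(1.5, 6.54) = 6.54.
This density is strictly decreasing in θ, so the posterior mode lies at the lower boundary of the support.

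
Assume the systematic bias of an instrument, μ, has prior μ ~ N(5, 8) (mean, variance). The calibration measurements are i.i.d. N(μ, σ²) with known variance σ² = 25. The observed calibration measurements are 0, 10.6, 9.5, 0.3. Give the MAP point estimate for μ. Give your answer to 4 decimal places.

n = 4; x̄ = (0 + 10.6 + 9.5 + 0.3)/4 = 20.4/4 = 5.1.
For a Normal prior and Normal likelihood with known variance, the posterior is Normal; its mode equals its mean, the precision-weighted average.
Prior precision 1/σ₀² = 1/8 = 0.125; data precision n/σ² = 4/25 = 0.16.
μ̂ = (0.125·5 + 0.16·5.1) / (0.125 + 0.16) = 1.441/0.285 = 1441/285 ≈ 5.0561.

μ̂_MAP = 5.0561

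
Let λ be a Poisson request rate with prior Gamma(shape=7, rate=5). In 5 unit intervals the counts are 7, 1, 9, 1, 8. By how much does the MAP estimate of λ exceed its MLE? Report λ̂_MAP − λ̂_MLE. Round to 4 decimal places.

MAP − MLE = -2.0000

Σxᵢ = 26. Posterior is Gamma(33, 10); MAP = (33−1)/10 = 32/10 ≈ 3.20000.
MLE = x̄ = 26/5 ≈ 5.20000.
Difference = 32/10 − 26/5 = -2 ≈ -2.0000.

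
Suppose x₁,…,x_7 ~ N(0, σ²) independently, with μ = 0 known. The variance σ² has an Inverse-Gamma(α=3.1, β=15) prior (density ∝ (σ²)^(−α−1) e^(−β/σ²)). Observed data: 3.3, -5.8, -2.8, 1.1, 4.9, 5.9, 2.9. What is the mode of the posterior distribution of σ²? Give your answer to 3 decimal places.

σ̂²_MAP = 9.922

Sum of squared deviations about the known mean: SS = (3.3−0)² + (-5.8−0)² + (-2.8−0)² + (1.1−0)² + (4.9−0)² + (5.9−0)² + (2.9−0)² = 120.81.
The Normal likelihood contributes (σ²)^(−n/2) exp(−SS/(2σ²)), so the posterior is Inverse-Gamma(α + n/2, β + SS/2) = Inverse-Gamma(6.6, 75.405).
The mode of Inverse-Gamma(a, b) is b/(a+1) = 75.405/7.6 ≈ 9.922.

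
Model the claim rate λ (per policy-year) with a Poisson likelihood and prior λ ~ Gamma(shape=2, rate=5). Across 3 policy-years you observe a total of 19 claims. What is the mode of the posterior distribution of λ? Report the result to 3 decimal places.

λ̂_MAP = 2.500

Σxᵢ = 19, n = 3.
Posterior ∝ λe^(−5λ) · λ^19e^(−3λ) = λ^20e^(−8λ), i.e. Gamma(shape=21, rate=8).
The mode of a Gamma(a, b) with a ≥ 1 (shape–rate) is (a−1)/b = 20/8 ≈ 2.500.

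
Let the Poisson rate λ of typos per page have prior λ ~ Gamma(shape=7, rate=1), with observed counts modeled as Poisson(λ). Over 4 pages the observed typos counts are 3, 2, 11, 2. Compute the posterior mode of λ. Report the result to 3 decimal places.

λ̂_MAP = 4.800

Σxᵢ = 3+2+11+2 = 18, with n = 4.
Posterior ∝ λ^6e^(−1λ) · λ^18e^(−4λ) = λ^24e^(−5λ), i.e. Gamma(shape=25, rate=5).
The mode of a Gamma(a, b) with a ≥ 1 (shape–rate) is (a−1)/b = 24/5 ≈ 4.800.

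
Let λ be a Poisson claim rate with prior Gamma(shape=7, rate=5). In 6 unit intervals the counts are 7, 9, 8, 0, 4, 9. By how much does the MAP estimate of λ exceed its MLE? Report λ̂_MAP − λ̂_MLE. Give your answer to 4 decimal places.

Σxᵢ = 37. Posterior is Gamma(44, 11); MAP = (44−1)/11 = 43/11 ≈ 3.90909.
MLE = x̄ = 37/6 ≈ 6.16667.
Difference = 43/11 − 37/6 = -149/66 ≈ -2.2576.

MAP − MLE = -2.2576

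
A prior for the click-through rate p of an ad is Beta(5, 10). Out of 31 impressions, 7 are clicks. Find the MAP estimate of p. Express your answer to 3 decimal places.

p̂_MAP = 0.250

Prior: Beta(5, 10).
Data: 7 successes in 31 trials. The binomial likelihood contributes p^7(1−p)^24, so the posterior is Beta(5+7, 10+24) = Beta(12, 34).
For Beta(a, b) with a, b > 1 the mode is (a−1)/(a+b−2) = 11/44 ≈ 0.250.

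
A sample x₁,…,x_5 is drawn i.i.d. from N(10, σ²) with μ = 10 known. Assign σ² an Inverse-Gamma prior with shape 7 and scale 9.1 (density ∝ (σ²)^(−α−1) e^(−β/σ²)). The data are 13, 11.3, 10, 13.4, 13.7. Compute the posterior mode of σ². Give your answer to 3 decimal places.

Sum of squared deviations about the known mean: SS = (13−10)² + (11.3−10)² + (10−10)² + (13.4−10)² + (13.7−10)² = 35.94.
The Normal likelihood contributes (σ²)^(−n/2) exp(−SS/(2σ²)), so the posterior is Inverse-Gamma(α + n/2, β + SS/2) = Inverse-Gamma(9.5, 27.07).
The mode of Inverse-Gamma(a, b) is b/(a+1) = 27.07/10.5 ≈ 2.578.

σ̂²_MAP = 2.578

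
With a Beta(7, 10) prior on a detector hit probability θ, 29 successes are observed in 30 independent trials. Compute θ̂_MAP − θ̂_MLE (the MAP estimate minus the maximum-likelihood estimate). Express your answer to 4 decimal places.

MAP − MLE = -0.1889

Posterior is Beta(36, 11); MAP = (36−1)/(47−2) = 35/45 ≈ 0.77778.
MLE ignores the prior: θ̂_MLE = k/n = 29/30 ≈ 0.96667.
Difference = 35/45 − 29/30 = -17/90 ≈ -0.1889.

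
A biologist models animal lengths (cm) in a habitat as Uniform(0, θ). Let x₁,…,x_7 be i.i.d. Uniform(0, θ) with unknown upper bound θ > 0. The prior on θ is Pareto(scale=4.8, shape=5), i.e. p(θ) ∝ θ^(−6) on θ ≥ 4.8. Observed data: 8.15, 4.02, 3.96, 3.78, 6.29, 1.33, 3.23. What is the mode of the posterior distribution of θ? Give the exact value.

θ̂_MAP = 8.15

The Uniform(0, θ) likelihood is θ^(−n) for θ ≥ max(xᵢ), zero otherwise. Here max(xᵢ) = 8.15.
Posterior ∝ θ^(−6) · θ^(−7) = θ^(−13) on θ ≥ max(4.8, 8.15) = 8.15.
This density is strictly decreasing in θ, so the posterior mode lies at the lower boundary of the support.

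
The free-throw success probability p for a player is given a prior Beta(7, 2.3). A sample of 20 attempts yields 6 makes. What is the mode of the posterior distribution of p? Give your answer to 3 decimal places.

Prior: Beta(7, 2.3).
Data: 6 successes in 20 trials. The binomial likelihood contributes p^6(1−p)^14, so the posterior is Beta(7+6, 2.3+14) = Beta(13, 16.3).
For Beta(a, b) with a, b > 1 the mode is (a−1)/(a+b−2) = 12/27.3 ≈ 0.440.

p̂_MAP = 0.440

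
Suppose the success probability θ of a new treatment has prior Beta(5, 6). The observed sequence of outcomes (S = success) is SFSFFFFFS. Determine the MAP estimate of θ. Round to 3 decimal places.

Prior: Beta(5, 6).
Data: 3 successes in 9 trials (from the sequence). The binomial likelihood contributes θ^3(1−θ)^6, so the posterior is Beta(5+3, 6+6) = Beta(8, 12).
For Beta(a, b) with a, b > 1 the mode is (a−1)/(a+b−2) = 7/18 ≈ 0.389.

θ̂_MAP = 0.389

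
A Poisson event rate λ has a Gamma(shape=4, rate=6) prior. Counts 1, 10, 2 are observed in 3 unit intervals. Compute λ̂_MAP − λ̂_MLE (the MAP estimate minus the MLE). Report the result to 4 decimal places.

Σxᵢ = 13. Posterior is Gamma(17, 9); MAP = (17−1)/9 = 16/9 ≈ 1.77778.
MLE = x̄ = 13/3 ≈ 4.33333.
Difference = 16/9 − 13/3 = -23/9 ≈ -2.5556.

MAP − MLE = -2.5556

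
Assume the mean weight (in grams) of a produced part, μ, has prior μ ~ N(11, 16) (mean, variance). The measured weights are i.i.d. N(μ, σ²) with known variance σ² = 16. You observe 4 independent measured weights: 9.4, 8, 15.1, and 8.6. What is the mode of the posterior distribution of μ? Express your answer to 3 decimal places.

μ̂_MAP = 10.420

n = 4; x̄ = (9.4 + 8 + 15.1 + 8.6)/4 = 41.1/4 = 10.275.
For a Normal prior and Normal likelihood with known variance, the posterior is Normal; its mode equals its mean, the precision-weighted average.
Prior precision 1/σ₀² = 1/16 = 0.0625; data precision n/σ² = 4/16 = 0.25.
μ̂ = (0.0625·11 + 0.25·10.275) / (0.0625 + 0.25) = 3.25625/0.3125 = 10.420.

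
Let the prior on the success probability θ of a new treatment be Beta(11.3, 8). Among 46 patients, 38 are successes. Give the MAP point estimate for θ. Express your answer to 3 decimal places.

Prior: Beta(11.3, 8).
Data: 38 successes in 46 trials. The binomial likelihood contributes θ^38(1−θ)^8, so the posterior is Beta(11.3+38, 8+8) = Beta(49.3, 16).
For Beta(a, b) with a, b > 1 the mode is (a−1)/(a+b−2) = 48.3/63.3 ≈ 0.763.

θ̂_MAP = 0.763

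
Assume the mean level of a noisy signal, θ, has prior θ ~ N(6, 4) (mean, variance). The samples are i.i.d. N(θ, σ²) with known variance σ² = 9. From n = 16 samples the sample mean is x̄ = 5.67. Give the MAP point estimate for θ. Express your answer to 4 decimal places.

θ̂_MAP = 5.7107

n = 16, x̄ = 5.67.
For a Normal prior and Normal likelihood with known variance, the posterior is Normal; its mode equals its mean, the precision-weighted average.
Prior precision 1/σ₀² = 1/4 = 0.25; data precision n/σ² = 16/9.
θ̂ = (0.25·6 + (16/9)·5.67) / (0.25 + 16/9) = 11.58/(73/36) = 10422/1825 ≈ 5.7107.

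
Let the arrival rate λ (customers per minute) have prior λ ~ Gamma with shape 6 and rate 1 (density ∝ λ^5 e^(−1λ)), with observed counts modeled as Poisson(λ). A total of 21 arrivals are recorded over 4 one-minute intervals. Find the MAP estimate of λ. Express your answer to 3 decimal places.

λ̂_MAP = 5.200

Σxᵢ = 21, n = 4.
Posterior ∝ λ^5e^(−1λ) · λ^21e^(−4λ) = λ^26e^(−5λ), i.e. Gamma(shape=27, rate=5).
The mode of a Gamma(a, b) with a ≥ 1 (shape–rate) is (a−1)/b = 26/5 ≈ 5.200.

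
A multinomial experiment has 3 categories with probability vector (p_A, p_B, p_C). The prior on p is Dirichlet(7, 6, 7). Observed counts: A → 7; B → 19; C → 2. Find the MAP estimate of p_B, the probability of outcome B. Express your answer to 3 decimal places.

The posterior is Dirichlet(αᵢ + nᵢ) = Dirichlet(14, 25, 9).
For a Dirichlet(a₁,…,a_K) with all aᵢ > 1, the mode has j-th component (aⱼ − 1)/(Σaᵢ − K).
Here Σaᵢ = 48 and K = 3, so p_B = (25 − 1)/(48 − 3) = 24/45 ≈ 0.533.

MAP estimate of p_B = 0.533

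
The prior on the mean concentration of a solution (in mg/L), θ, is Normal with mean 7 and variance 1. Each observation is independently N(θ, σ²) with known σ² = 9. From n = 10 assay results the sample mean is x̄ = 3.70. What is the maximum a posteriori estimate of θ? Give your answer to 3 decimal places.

θ̂_MAP = 5.263

n = 10, x̄ = 3.70.
For a Normal prior and Normal likelihood with known variance, the posterior is Normal; its mode equals its mean, the precision-weighted average.
Prior precision 1/σ₀² = 1/1 = 1; data precision n/σ² = 10/9.
θ̂ = (1·7 + (10/9)·3.7) / (1 + 10/9) = (100/9)/(19/9) = 100/19 ≈ 5.263.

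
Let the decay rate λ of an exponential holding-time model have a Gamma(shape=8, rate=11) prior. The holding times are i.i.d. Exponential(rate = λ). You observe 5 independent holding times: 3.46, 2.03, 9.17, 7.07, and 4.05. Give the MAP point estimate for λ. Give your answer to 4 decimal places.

The Exponential(rate=λ) likelihood is ∝ λ^n e^(−λΣtᵢ). Here n = 5 and Σtᵢ = 3.46 + 2.03 + 9.17 + 7.07 + 4.05 = 25.78.
Posterior ∝ λ^7e^(−11λ) · λ^5e^(−25.78λ) = λ^12e^(−36.78λ), i.e. Gamma(13, 36.78).
Mode = (a−1)/b = 12/36.78 ≈ 0.3263.

λ̂_MAP = 0.3263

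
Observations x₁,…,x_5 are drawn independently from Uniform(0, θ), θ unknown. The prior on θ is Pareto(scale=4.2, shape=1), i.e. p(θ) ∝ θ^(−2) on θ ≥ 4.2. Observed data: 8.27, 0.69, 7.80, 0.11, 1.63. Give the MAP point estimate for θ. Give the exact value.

θ̂_MAP = 8.27

The Uniform(0, θ) likelihood is θ^(−n) for θ ≥ max(xᵢ), zero otherwise. Here max(xᵢ) = 8.27.
Posterior ∝ θ^(−2) · θ^(−5) = θ^(−7) on θ ≥ max(4.2, 8.27) = 8.27.
This density is strictly decreasing in θ, so the posterior mode lies at the lower boundary of the support.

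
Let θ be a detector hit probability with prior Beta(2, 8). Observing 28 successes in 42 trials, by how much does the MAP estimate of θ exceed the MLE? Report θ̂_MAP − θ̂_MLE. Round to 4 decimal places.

Posterior is Beta(30, 22); MAP = (30−1)/(52−2) = 29/50 ≈ 0.58000.
MLE ignores the prior: θ̂_MLE = k/n = 28/42 ≈ 0.66667.
Difference = 29/50 − 28/42 = -13/150 ≈ -0.0867.

MAP − MLE = -0.0867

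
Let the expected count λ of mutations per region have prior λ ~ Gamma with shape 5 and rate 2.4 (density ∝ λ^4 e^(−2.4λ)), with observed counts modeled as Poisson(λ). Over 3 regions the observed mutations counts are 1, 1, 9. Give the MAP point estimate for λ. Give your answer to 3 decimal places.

λ̂_MAP = 2.778

Σxᵢ = 1+1+9 = 11, with n = 3.
Posterior ∝ λ^4e^(−2.4λ) · λ^11e^(−3λ) = λ^15e^(−5.4λ), i.e. Gamma(shape=16, rate=5.4).
The mode of a Gamma(a, b) with a ≥ 1 (shape–rate) is (a−1)/b = 15/5.4 ≈ 2.778.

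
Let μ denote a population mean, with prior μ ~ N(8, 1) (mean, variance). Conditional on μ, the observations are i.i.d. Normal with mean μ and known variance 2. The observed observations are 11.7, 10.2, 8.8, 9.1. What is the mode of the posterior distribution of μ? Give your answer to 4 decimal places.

μ̂_MAP = 9.3000

n = 4; x̄ = (11.7 + 10.2 + 8.8 + 9.1)/4 = 39.8/4 = 9.95.
For a Normal prior and Normal likelihood with known variance, the posterior is Normal; its mode equals its mean, the precision-weighted average.
Prior precision 1/σ₀² = 1/1 = 1; data precision n/σ² = 4/2 = 2.
μ̂ = (1·8 + 2·9.95) / (1 + 2) = 27.9/3 = 9.3000.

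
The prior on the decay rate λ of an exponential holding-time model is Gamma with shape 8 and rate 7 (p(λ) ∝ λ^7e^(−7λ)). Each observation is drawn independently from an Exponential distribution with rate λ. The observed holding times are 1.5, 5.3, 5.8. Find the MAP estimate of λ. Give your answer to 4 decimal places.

λ̂_MAP = 0.5102

The Exponential(rate=λ) likelihood is ∝ λ^n e^(−λΣtᵢ). Here n = 3 and Σtᵢ = 1.5 + 5.3 + 5.8 = 12.6.
Posterior ∝ λ^7e^(−7λ) · λ^3e^(−12.6λ) = λ^10e^(−19.6λ), i.e. Gamma(11, 19.6).
Mode = (a−1)/b = 10/19.6 ≈ 0.5102.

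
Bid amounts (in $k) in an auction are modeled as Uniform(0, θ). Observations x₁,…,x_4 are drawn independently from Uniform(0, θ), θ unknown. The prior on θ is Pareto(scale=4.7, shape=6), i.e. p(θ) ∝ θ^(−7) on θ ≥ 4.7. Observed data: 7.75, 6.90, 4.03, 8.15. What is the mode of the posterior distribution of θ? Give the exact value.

The Uniform(0, θ) likelihood is θ^(−n) for θ ≥ max(xᵢ), zero otherwise. Here max(xᵢ) = 8.15.
Posterior ∝ θ^(−7) · θ^(−4) = θ^(−11) on θ ≥ max(4.7, 8.15) = 8.15.
This density is strictly decreasing in θ, so the posterior mode lies at the lower boundary of the support.

θ̂_MAP = 8.15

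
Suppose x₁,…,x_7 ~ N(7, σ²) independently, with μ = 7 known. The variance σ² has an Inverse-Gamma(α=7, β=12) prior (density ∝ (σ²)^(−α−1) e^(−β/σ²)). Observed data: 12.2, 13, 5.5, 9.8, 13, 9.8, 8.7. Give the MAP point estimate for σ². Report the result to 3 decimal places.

σ̂²_MAP = 6.255

Sum of squared deviations about the known mean: SS = (12.2−7)² + (13−7)² + (5.5−7)² + (9.8−7)² + (13−7)² + (9.8−7)² + (8.7−7)² = 119.86.
The Normal likelihood contributes (σ²)^(−n/2) exp(−SS/(2σ²)), so the posterior is Inverse-Gamma(α + n/2, β + SS/2) = Inverse-Gamma(10.5, 71.93).
The mode of Inverse-Gamma(a, b) is b/(a+1) = 71.93/11.5 ≈ 6.255.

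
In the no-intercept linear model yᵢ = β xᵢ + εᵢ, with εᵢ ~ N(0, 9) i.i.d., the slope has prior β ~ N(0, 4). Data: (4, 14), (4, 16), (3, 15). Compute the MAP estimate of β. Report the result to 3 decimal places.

log p(β | y) = −Σ(yᵢ − βxᵢ)²/(2·9) − β²/(2·4) + const.
Setting the derivative to zero: Σxᵢ(yᵢ − βxᵢ)/9 − β/4 = 0, so β = Σxᵢyᵢ / (Σxᵢ² + σ²/τ²).
Σxᵢyᵢ = 4·14 + 4·16 + 3·15 = 165; Σxᵢ² = 41; σ²/τ² = 2.25.
β̂_MAP = 165 / (41 + 2.25) = 165/43.25 ≈ 3.815.

β̂_MAP = 3.815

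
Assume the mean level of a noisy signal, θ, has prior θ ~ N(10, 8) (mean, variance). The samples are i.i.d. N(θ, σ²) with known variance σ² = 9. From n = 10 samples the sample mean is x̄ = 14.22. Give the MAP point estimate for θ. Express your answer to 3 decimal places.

n = 10, x̄ = 14.22.
For a Normal prior and Normal likelihood with known variance, the posterior is Normal; its mode equals its mean, the precision-weighted average.
Prior precision 1/σ₀² = 1/8 = 0.125; data precision n/σ² = 10/9.
θ̂ = (0.125·10 + (10/9)·14.22) / (0.125 + 10/9) = 17.05/(89/72) = 6138/445 ≈ 13.793.

θ̂_MAP = 13.793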